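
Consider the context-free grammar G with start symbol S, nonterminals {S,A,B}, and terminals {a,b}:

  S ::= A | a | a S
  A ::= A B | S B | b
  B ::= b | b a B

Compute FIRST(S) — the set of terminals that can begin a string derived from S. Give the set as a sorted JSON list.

FIRST iteration:
round 1:
  A via A→b: +{b}
  B via B→b: +{b}
  S via S→A: +{b}
  S via S→a: +{a}
  FIRST[S]={a,b}  FIRST[A]={b}  FIRST[B]={b}
round 2:
  A via A→S B: +{a}
  FIRST[S]={a,b}  FIRST[A]={a,b}  FIRST[B]={b}
round 3: done
  FIRST[S]={a,b}  FIRST[A]={a,b}  FIRST[B]={b}

FIRST(S) = ["a", "b"]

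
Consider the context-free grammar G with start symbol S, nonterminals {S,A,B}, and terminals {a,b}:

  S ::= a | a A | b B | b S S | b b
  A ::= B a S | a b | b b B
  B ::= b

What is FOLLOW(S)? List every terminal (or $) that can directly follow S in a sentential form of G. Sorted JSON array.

FIRST sets, iterate to fixpoint:
iter 1:
  A via A→a b: +{a}
  A via A→b b B: +{b}
  B via B→b: +{b}
  S via S→a: +{a}
  S via S→b B: +{b}
  FIRST[S]={a,b}  FIRST[A]={a,b}  FIRST[B]={b}
iter 2: (no change)
  FIRST[S]={a,b}  FIRST[A]={a,b}  FIRST[B]={b}

Compute FOLLOW by fixpoint:
seed FOLLOW(S) with $
round 1:
  A→B a S: FOLLOW(B) ⊇ FIRST(a) = {a}; new: +{a}
  S→a A: FOLLOW(A) ⊇ FOLLOW(S) ⊇ {$}; new: +{$}
  S→b B: FOLLOW(B) ⊇ FOLLOW(S) ⊇ {$}; new: +{$}
  S→b S S: FOLLOW(S) ⊇ FIRST(S) = {a,b}; new: +{a,b}
  FOLLOW(S)={$,a,b}  FOLLOW(A)={$}  FOLLOW(B)={$,a}
round 2:
  S→a A: FOLLOW(A) ⊇ FOLLOW(S) ⊇ {$,a,b}; new: +{a,b}
  S→b B: FOLLOW(B) ⊇ FOLLOW(S) ⊇ {$,a,b}; new: +{b}
  FOLLOW(S)={$,a,b}  FOLLOW(A)={$,a,b}  FOLLOW(B)={$,a,b}
round 3: (stable)
  FOLLOW(S)={$,a,b}  FOLLOW(A)={$,a,b}  FOLLOW(B)={$,a,b}

FOLLOW(S) = ["$", "a", "b"]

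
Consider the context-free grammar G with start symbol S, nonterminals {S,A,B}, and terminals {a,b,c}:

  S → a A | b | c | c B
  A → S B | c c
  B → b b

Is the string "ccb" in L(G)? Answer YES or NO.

Convert to CNF:
  S -> T0 B | T2 A | b | c
  A -> S B | T0 T0
  B -> T1 T1
  T0 -> c
  T1 -> b
  T2 -> a

CYK fill:
  cell(0,0) c: {S,T0}  orig:{S}
  cell(1,1) c: {S,T0}  orig:{S}
  cell(2,2) b: {S,T1}  orig:{S}
  cell(0,1) cc: {A}
  cell(1,2) cb: ∅
  cell(0,2) ccb: ∅

S ∉ T[0,2] ⇒ NO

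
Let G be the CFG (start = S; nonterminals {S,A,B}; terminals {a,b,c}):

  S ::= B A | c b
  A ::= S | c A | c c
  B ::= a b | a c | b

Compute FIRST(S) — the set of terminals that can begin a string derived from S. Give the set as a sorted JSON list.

Compute FIRST by fixpoint:
iter 1:
  A via A→c A: +{c}
  B via B→a b: +{a}
  B via B→b: +{b}
  S via S→B A: +{a,b}
  S via S→c b: +{c}
  FIRST(S)={a,b,c}  FIRST(A)={c}  FIRST(B)={a,b}
iter 2:
  A via A→S: +{a,b}
  FIRST(S)={a,b,c}  FIRST(A)={a,b,c}  FIRST(B)={a,b}
iter 3: done
  FIRST(S)={a,b,c}  FIRST(A)={a,b,c}  FIRST(B)={a,b}

FIRST(S) = ["a", "b", "c"]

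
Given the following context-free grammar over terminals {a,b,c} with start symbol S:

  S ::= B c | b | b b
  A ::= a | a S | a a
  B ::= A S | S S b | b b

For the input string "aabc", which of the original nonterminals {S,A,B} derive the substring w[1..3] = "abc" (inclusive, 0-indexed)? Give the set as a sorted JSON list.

Convert to CNF:
  S -> B T2 | T1 T1 | b
  A -> T0 S | T0 T0 | a
  B -> A S | S X3 | T1 T1
  T0 -> a
  T1 -> b
  T2 -> c
  X3 -> S T1

CYK fill, restricted to cells inside w[1..3]:
  T[1,1] 'a' = {A,T0}  orig:{A}
  T[2,2] 'b' = {S,T1}  orig:{S}
  T[3,3] 'c' = {T2}  orig:{}
  T[1,2] 'ab' = {A,B}
  T[2,3] 'bc' = ∅
  T[1,3] 'abc' = {S}

Original NTs in T[1,3] deriving "abc": ["S"]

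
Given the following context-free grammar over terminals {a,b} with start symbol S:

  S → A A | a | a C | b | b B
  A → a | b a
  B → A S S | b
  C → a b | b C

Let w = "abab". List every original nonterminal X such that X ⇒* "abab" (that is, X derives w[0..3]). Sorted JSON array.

CNF form of G:
  S -> A A | T0 B | T1 C | a | b
  A -> T0 T1 | a
  B -> A X2 | b
  C -> T0 C | T1 T0
  T0 -> b
  T1 -> a
  X2 -> S S

CYK table (by increasing span) — only the sub-triangle for w[0..3]:
  T[0,0] 'a' = {A,S,T1}  orig:{A,S}
  T[1,1] 'b' = {B,S,T0}  orig:{B,S}
  T[2,2] 'a' = {A,S,T1}  orig:{A,S}
  T[3,3] 'b' = {B,S,T0}  orig:{B,S}
  T[0,1] 'ab' = {C,X2}  orig:{C}
  T[1,2] 'ba' = {A,X2}  orig:{A}
  T[2,3] 'ab' = {C,X2}  orig:{C}
  T[0,2] 'aba' = {B,S}
  T[1,3] 'bab' = {C}
  T[0,3] 'abab' = {S,X2}  orig:{S}

Original NTs in T[0,3] deriving "abab": ["S"]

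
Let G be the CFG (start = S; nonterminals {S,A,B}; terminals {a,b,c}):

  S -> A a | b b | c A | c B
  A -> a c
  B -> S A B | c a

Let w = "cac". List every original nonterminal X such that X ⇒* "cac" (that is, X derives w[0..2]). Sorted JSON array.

CNF form of G:
  S -> A T0 | T1 A | T1 B | T2 T2
  A -> T0 T1
  B -> S X3 | T1 T0
  T0 -> a
  T1 -> c
  T2 -> b
  X3 -> A B

CYK table (by increasing span) (cells [i..j] with 0 ≤ i ≤ j ≤ 2 only):
  cell(0,0) c: {T1}  orig:{}
  cell(1,1) a: {T0}  orig:{}
  cell(2,2) c: {T1}  orig:{}
  cell(0,1) ca: {B}
  cell(1,2) ac: {A}
  cell(0,2) cac: {S}

Original NTs in T[0,2] deriving "cac": ["S"]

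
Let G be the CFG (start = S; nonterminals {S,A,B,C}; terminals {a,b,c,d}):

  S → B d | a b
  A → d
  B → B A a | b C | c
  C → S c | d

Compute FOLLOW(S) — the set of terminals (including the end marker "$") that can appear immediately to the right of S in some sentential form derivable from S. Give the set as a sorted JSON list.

Compute FIRST by fixpoint:
round 1:
  A via A→d: +{d}
  B via B→b C: +{b}
  B via B→c: +{c}
  C via C→d: +{d}
  S via S→B d: +{b,c}
  S via S→a b: +{a}
  S: {a,b,c}  A: {d}  B: {b,c}  C: {d}
round 2:
  C via C→S c: +{a,b,c}
  S: {a,b,c}  A: {d}  B: {b,c}  C: {a,b,c,d}
round 3: — fixpoint
  S: {a,b,c}  A: {d}  B: {b,c}  C: {a,b,c,d}

FOLLOW sets:
initialize: $ ∈ FOLLOW(S)
pass 1:
  B→B A a: FOLLOW(B) ⊇ FIRST(A) = {d}; new: +{d}
  B→B A a: FOLLOW(A) ⊇ FIRST(a) = {a}; new: +{a}
  B→b C: FOLLOW(C) ⊇ FOLLOW(B) ⊇ {d}; new: +{d}
  C→S c: FOLLOW(S) ⊇ FIRST(c) = {c}; new: +{c}
  FOLLOW(S)={$,c}  FOLLOW(A)={a}  FOLLOW(B)={d}  FOLLOW(C)={d}
pass 2: — fixpoint
  FOLLOW(S)={$,c}  FOLLOW(A)={a}  FOLLOW(B)={d}  FOLLOW(C)={d}

FOLLOW(S) = ["$", "c"]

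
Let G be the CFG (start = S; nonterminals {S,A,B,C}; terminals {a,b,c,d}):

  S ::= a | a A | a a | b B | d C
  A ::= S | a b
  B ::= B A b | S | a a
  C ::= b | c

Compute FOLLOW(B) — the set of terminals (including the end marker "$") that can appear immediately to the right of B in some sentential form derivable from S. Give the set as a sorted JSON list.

Compute FIRST by fixpoint:
pass 1:
  A via A→a b: +{a}
  B via B→a a: +{a}
  C via C→b: +{b}
  C via C→c: +{c}
  S via S→a: +{a}
  S via S→b B: +{b}
  S via S→d C: +{d}
  FIRST[S]={a,b,d}  FIRST[A]={a}  FIRST[B]={a}  FIRST[C]={b,c}
pass 2:
  A via A→S: +{b,d}
  B via B→S: +{b,d}
  FIRST[S]={a,b,d}  FIRST[A]={a,b,d}  FIRST[B]={a,b,d}  FIRST[C]={b,c}
pass 3: done
  FIRST[S]={a,b,d}  FIRST[A]={a,b,d}  FIRST[B]={a,b,d}  FIRST[C]={b,c}

Compute FOLLOW by fixpoint:
seed FOLLOW(S) with $
iter 1:
  B→B A b: FOLLOW(B) ⊇ FIRST(A) = {a,b,d}; new: +{a,b,d}
  B→B A b: FOLLOW(A) ⊇ FIRST(b) = {b}; new: +{b}
  B→S: FOLLOW(S) ⊇ FOLLOW(B) ⊇ {a,b,d}; new: +{a,b,d}
  S→a A: FOLLOW(A) ⊇ FOLLOW(S) ⊇ {$,a,b,d}; new: +{$,a,d}
  S→b B: FOLLOW(B) ⊇ FOLLOW(S) ⊇ {$,a,b,d}; new: +{$}
  S→d C: FOLLOW(C) ⊇ FOLLOW(S) ⊇ {$,a,b,d}; new: +{$,a,b,d}
  FOLLOW[S]={$,a,b,d}  FOLLOW[A]={$,a,b,d}  FOLLOW[B]={$,a,b,d}  FOLLOW[C]={$,a,b,d}
iter 2: (stable)
  FOLLOW[S]={$,a,b,d}  FOLLOW[A]={$,a,b,d}  FOLLOW[B]={$,a,b,d}  FOLLOW[C]={$,a,b,d}

FOLLOW(B) = ["$", "a", "b", "d"]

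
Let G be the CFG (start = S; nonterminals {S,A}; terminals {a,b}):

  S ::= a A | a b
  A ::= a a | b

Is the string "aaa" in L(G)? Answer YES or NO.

CNF form of G:
  S -> T0 A | T0 T1
  A -> T0 T0 | b
  T0 -> a
  T1 -> b

Fill CYK table bottom-up:
  [0..0]={T0}  "a"  orig:{}
  [1..1]={T0}  "a"  orig:{}
  [2..2]={T0}  "a"  orig:{}
  [0..1]={A}  "aa"
  [1..2]={A}  "aa"
  [0..2]={S}  "aaa"

S ∈ T[0,2] ⇒ YES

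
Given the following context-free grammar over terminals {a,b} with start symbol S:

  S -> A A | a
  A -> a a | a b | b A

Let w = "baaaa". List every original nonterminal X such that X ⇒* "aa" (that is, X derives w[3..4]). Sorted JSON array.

CNF form of G:
  S -> A A | a
  A -> T0 T0 | T0 T1 | T1 A
  T0 -> a
  T1 -> b

CYK fill — only the sub-triangle for w[3..4]:
  [3..3]={S,T0}  "a"  orig:{S}
  [4..4]={S,T0}  "a"  orig:{S}
  [3..4]={A}  "aa"

Original NTs in T[3,4] deriving "aa": ["A"]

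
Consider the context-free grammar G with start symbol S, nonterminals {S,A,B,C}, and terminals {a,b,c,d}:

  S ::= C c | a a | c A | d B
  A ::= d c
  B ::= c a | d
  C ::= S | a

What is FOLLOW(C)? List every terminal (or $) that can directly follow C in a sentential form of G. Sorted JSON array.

FIRST iteration:
iter 1:
  A via A→d c: +{d}
  B via B→c a: +{c}
  B via B→d: +{d}
  C via C→a: +{a}
  S via S→C c: +{a}
  S via S→c A: +{c}
  S via S→d B: +{d}
  S: {a,c,d}  A: {d}  B: {c,d}  C: {a}
iter 2:
  C via C→S: +{c,d}
  S: {a,c,d}  A: {d}  B: {c,d}  C: {a,c,d}
iter 3: (no change)
  S: {a,c,d}  A: {d}  B: {c,d}  C: {a,c,d}

FOLLOW sets:
FOLLOW(S) := {$}
round 1:
  S→C c: FOLLOW(C) ⊇ FIRST(c) = {c}; new: +{c}
  S→c A: FOLLOW(A) ⊇ FOLLOW(S) ⊇ {$}; new: +{$}
  S→d B: FOLLOW(B) ⊇ FOLLOW(S) ⊇ {$}; new: +{$}
  FOLLOW[S]={$}  FOLLOW[A]={$}  FOLLOW[B]={$}  FOLLOW[C]={c}
round 2:
  C→S: FOLLOW(S) ⊇ FOLLOW(C) ⊇ {c}; new: +{c}
  S→c A: FOLLOW(A) ⊇ FOLLOW(S) ⊇ {$,c}; new: +{c}
  S→d B: FOLLOW(B) ⊇ FOLLOW(S) ⊇ {$,c}; new: +{c}
  FOLLOW[S]={$,c}  FOLLOW[A]={$,c}  FOLLOW[B]={$,c}  FOLLOW[C]={c}
round 3: done
  FOLLOW[S]={$,c}  FOLLOW[A]={$,c}  FOLLOW[B]={$,c}  FOLLOW[C]={c}

FOLLOW(C) = ["c"]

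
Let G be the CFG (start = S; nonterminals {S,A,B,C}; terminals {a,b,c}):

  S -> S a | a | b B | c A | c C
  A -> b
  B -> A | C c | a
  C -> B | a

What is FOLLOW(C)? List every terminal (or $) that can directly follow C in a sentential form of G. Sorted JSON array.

FIRST iteration:
round 1:
  A via A→b: +{b}
  B via B→A: +{b}
  B via B→a: +{a}
  C via C→B: +{a,b}
  S via S→a: +{a}
  S via S→b B: +{b}
  S via S→c A: +{c}
  FIRST(S)={a,b,c}  FIRST(A)={b}  FIRST(B)={a,b}  FIRST(C)={a,b}
round 2: (stable)
  FIRST(S)={a,b,c}  FIRST(A)={b}  FIRST(B)={a,b}  FIRST(C)={a,b}

Compute FOLLOW by fixpoint:
FOLLOW(S) := {$}
pass 1:
  B→C c: FOLLOW(C) ⊇ FIRST(c) = {c}; new: +{c}
  C→B: FOLLOW(B) ⊇ FOLLOW(C) ⊇ {c}; new: +{c}
  S→S a: FOLLOW(S) ⊇ FIRST(a) = {a}; new: +{a}
  S→b B: FOLLOW(B) ⊇ FOLLOW(S) ⊇ {$,a}; new: +{$,a}
  S→c A: FOLLOW(A) ⊇ FOLLOW(S) ⊇ {$,a}; new: +{$,a}
  S→c C: FOLLOW(C) ⊇ FOLLOW(S) ⊇ {$,a}; new: +{$,a}
  FOLLOW[S]={$,a}  FOLLOW[A]={$,a}  FOLLOW[B]={$,a,c}  FOLLOW[C]={$,a,c}
pass 2:
  B→A: FOLLOW(A) ⊇ FOLLOW(B) ⊇ {$,a,c}; new: +{c}
  FOLLOW[S]={$,a}  FOLLOW[A]={$,a,c}  FOLLOW[B]={$,a,c}  FOLLOW[C]={$,a,c}
pass 3: — fixpoint
  FOLLOW[S]={$,a}  FOLLOW[A]={$,a,c}  FOLLOW[B]={$,a,c}  FOLLOW[C]={$,a,c}

FOLLOW(C) = ["$", "a", "c"]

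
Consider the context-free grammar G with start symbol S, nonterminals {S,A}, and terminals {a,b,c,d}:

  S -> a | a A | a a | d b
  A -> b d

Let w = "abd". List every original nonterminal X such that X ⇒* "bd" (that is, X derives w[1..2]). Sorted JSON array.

Convert to CNF:
  S -> T1 T0 | T2 A | T2 T2 | a
  A -> T0 T1
  T0 -> b
  T1 -> d
  T2 -> a

CYK fill (cells [i..j] with 1 ≤ i ≤ j ≤ 2 only):
  cell(1,1) b: {T0}  orig:{}
  cell(2,2) d: {T1}  orig:{}
  cell(1,2) bd: {A}

Original NTs in T[1,2] deriving "bd": ["A"]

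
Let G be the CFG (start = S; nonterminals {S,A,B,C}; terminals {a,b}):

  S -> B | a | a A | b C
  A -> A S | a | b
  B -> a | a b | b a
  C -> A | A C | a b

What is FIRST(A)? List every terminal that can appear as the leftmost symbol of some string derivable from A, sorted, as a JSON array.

FIRST iteration:
pass 1:
  A via A→a: +{a}
  A via A→b: +{b}
  B via B→a: +{a}
  B via B→b a: +{b}
  C via C→A: +{a,b}
  S via S→B: +{a,b}
  FIRST(S)={a,b}  FIRST(A)={a,b}  FIRST(B)={a,b}  FIRST(C)={a,b}
pass 2: — fixpoint
  FIRST(S)={a,b}  FIRST(A)={a,b}  FIRST(B)={a,b}  FIRST(C)={a,b}

FIRST(A) = ["a", "b"]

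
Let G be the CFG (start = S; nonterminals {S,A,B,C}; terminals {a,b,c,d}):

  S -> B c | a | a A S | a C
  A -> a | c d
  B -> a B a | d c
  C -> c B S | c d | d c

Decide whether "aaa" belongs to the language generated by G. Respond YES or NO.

CNF form of G:
  S -> B T0 | T2 C | T2 X5 | a
  A -> T0 T1 | a
  B -> T1 T0 | T2 X3
  C -> T0 T1 | T0 X4 | T1 T0
  T0 -> c
  T1 -> d
  T2 -> a
  X3 -> B T2
  X4 -> B S
  X5 -> A S

CYK table (by increasing span):
  cell(0,0) a: {A,S,T2}  orig:{A,S}
  cell(1,1) a: {A,S,T2}  orig:{A,S}
  cell(2,2) a: {A,S,T2}  orig:{A,S}
  cell(0,1) aa: {X5}  orig:{}
  cell(1,2) aa: {X5}  orig:{}
  cell(0,2) aaa: {S}

S ∈ T[0,2] ⇒ YES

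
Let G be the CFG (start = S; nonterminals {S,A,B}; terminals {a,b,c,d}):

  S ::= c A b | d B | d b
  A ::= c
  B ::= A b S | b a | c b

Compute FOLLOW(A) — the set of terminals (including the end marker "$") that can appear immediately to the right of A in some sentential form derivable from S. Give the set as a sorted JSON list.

Compute FIRST by fixpoint:
iter 1:
  A via A→c: +{c}
  B via B→A b S: +{c}
  B via B→b a: +{b}
  S via S→c A b: +{c}
  S via S→d B: +{d}
  FIRST[S]={c,d}  FIRST[A]={c}  FIRST[B]={b,c}
iter 2: — fixpoint
  FIRST[S]={c,d}  FIRST[A]={c}  FIRST[B]={b,c}

FOLLOW iteration:
FOLLOW(S) := {$}
pass 1:
  B→A b S: FOLLOW(A) ⊇ FIRST(b) = {b}; new: +{b}
  S→d B: FOLLOW(B) ⊇ FOLLOW(S) ⊇ {$}; new: +{$}
  FOLLOW[S]={$}  FOLLOW[A]={b}  FOLLOW[B]={$}
pass 2: — fixpoint
  FOLLOW[S]={$}  FOLLOW[A]={b}  FOLLOW[B]={$}

FOLLOW(A) = ["b"]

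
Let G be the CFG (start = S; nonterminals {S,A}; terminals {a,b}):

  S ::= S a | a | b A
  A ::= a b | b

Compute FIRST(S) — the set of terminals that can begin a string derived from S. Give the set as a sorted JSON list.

Compute FIRST by fixpoint:
round 1:
  A via A→a b: +{a}
  A via A→b: +{b}
  S via S→a: +{a}
  S via S→b A: +{b}
  FIRST[S]={a,b}  FIRST[A]={a,b}
round 2: (stable)
  FIRST[S]={a,b}  FIRST[A]={a,b}

FIRST(S) = ["a", "b"]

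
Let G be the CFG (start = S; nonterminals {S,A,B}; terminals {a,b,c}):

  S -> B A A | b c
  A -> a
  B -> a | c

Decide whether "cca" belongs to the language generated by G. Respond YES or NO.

Convert to CNF:
  S -> B X2 | T0 T1
  A -> a
  B -> a | c
  T0 -> b
  T1 -> c
  X2 -> A A

Fill CYK table bottom-up:
  [0..0]={B,T1}  "c"  orig:{B}
  [1..1]={B,T1}  "c"  orig:{B}
  [2..2]={A,B}  "a"
  [0..1]=∅  "cc"
  [1..2]=∅  "ca"
  [0..2]=∅  "cca"

S ∉ T[0,2] ⇒ NO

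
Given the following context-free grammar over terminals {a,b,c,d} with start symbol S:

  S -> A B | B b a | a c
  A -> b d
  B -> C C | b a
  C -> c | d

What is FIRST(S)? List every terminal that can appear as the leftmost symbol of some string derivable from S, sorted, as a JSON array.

Compute FIRST by fixpoint:
round 1:
  A via A→b d: +{b}
  B via B→b a: +{b}
  C via C→c: +{c}
  C via C→d: +{d}
  S via S→A B: +{b}
  S via S→a c: +{a}
  FIRST(S)={a,b}  FIRST(A)={b}  FIRST(B)={b}  FIRST(C)={c,d}
round 2:
  B via B→C C: +{c,d}
  S via S→B b a: +{c,d}
  FIRST(S)={a,b,c,d}  FIRST(A)={b}  FIRST(B)={b,c,d}  FIRST(C)={c,d}
round 3: (stable)
  FIRST(S)={a,b,c,d}  FIRST(A)={b}  FIRST(B)={b,c,d}  FIRST(C)={c,d}

FIRST(S) = ["a", "b", "c", "d"]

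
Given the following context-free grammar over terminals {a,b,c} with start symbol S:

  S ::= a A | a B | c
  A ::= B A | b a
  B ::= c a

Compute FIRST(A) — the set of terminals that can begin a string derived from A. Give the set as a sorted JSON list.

FIRST sets, iterate to fixpoint:
pass 1:
  A via A→b a: +{b}
  B via B→c a: +{c}
  S via S→a A: +{a}
  S via S→c: +{c}
  S: {a,c}  A: {b}  B: {c}
pass 2:
  A via A→B A: +{c}
  S: {a,c}  A: {b,c}  B: {c}
pass 3: done
  S: {a,c}  A: {b,c}  B: {c}

FIRST(A) = ["b", "c"]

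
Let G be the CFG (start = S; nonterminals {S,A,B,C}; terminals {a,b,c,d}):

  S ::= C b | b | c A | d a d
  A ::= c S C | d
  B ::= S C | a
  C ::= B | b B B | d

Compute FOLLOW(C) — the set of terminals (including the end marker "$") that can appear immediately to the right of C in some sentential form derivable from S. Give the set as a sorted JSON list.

Compute FIRST by fixpoint:
pass 1:
  A via A→c S C: +{c}
  A via A→d: +{d}
  B via B→a: +{a}
  C via C→B: +{a}
  C via C→b B B: +{b}
  C via C→d: +{d}
  S via S→C b: +{a,b,d}
  S via S→c A: +{c}
  S: {a,b,c,d}  A: {c,d}  B: {a}  C: {a,b,d}
pass 2:
  B via B→S C: +{b,c,d}
  C via C→B: +{c}
  S: {a,b,c,d}  A: {c,d}  B: {a,b,c,d}  C: {a,b,c,d}
pass 3: — fixpoint
  S: {a,b,c,d}  A: {c,d}  B: {a,b,c,d}  C: {a,b,c,d}

Compute FOLLOW by fixpoint:
FOLLOW(S) := {$}
[1]
  A→c S C: FOLLOW(S) ⊇ FIRST(C) = {a,b,c,d}; new: +{a,b,c,d}
  C→b B B: FOLLOW(B) ⊇ FIRST(B) = {a,b,c,d}; new: +{a,b,c,d}
  S→C b: FOLLOW(C) ⊇ FIRST(b) = {b}; new: +{b}
  S→c A: FOLLOW(A) ⊇ FOLLOW(S) ⊇ {$,a,b,c,d}; new: +{$,a,b,c,d}
  FOLLOW(S)={$,a,b,c,d}  FOLLOW(A)={$,a,b,c,d}  FOLLOW(B)={a,b,c,d}  FOLLOW(C)={b}
[2]
  A→c S C: FOLLOW(C) ⊇ FOLLOW(A) ⊇ {$,a,b,c,d}; new: +{$,a,c,d}
  C→B: FOLLOW(B) ⊇ FOLLOW(C) ⊇ {$,a,b,c,d}; new: +{$}
  FOLLOW(S)={$,a,b,c,d}  FOLLOW(A)={$,a,b,c,d}  FOLLOW(B)={$,a,b,c,d}  FOLLOW(C)={$,a,b,c,d}
[3] (stable)
  FOLLOW(S)={$,a,b,c,d}  FOLLOW(A)={$,a,b,c,d}  FOLLOW(B)={$,a,b,c,d}  FOLLOW(C)={$,a,b,c,d}

FOLLOW(C) = ["$", "a", "b", "c", "d"]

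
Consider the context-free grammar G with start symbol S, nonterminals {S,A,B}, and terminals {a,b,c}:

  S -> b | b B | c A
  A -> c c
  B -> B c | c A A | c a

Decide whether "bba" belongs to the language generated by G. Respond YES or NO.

CNF form of G:
  S -> T0 A | T2 B | b
  A -> T0 T0
  B -> B T0 | T0 T1 | T0 X3
  T0 -> c
  T1 -> a
  T2 -> b
  X3 -> A A

CYK fill:
  cell(0,0) b: {S,T2}  orig:{S}
  cell(1,1) b: {S,T2}  orig:{S}
  cell(2,2) a: {T1}  orig:{}
  cell(0,1) bb: ∅
  cell(1,2) ba: ∅
  cell(0,2) bba: ∅

S ∉ T[0,2] ⇒ NO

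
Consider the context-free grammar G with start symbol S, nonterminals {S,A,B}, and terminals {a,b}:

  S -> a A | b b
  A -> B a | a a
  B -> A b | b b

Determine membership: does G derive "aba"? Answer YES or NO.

CNF form of G:
  S -> T0 A | T1 T1
  A -> B T0 | T0 T0
  B -> A T1 | T1 T1
  T0 -> a
  T1 -> b

CYK table (by increasing span):
  cell(0,0) a: {T0}  orig:{}
  cell(1,1) b: {T1}  orig:{}
  cell(2,2) a: {T0}  orig:{}
  cell(0,1) ab: ∅
  cell(1,2) ba: ∅
  cell(0,2) aba: ∅

S ∉ T[0,2] ⇒ NO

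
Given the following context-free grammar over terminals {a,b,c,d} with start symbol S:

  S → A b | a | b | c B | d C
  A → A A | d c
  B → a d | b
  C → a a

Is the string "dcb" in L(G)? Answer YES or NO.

Convert to CNF:
  S -> A T3 | T0 C | T1 B | a | b
  A -> A A | T0 T1
  B -> T2 T0 | b
  C -> T2 T2
  T0 -> d
  T1 -> c
  T2 -> a
  T3 -> b

CYK fill:
  [0..0]={T0}  "d"  orig:{}
  [1..1]={T1}  "c"  orig:{}
  [2..2]={B,S,T3}  "b"  orig:{B,S}
  [0..1]={A}  "dc"
  [1..2]={S}  "cb"
  [0..2]={S}  "dcb"

S ∈ T[0,2] ⇒ YES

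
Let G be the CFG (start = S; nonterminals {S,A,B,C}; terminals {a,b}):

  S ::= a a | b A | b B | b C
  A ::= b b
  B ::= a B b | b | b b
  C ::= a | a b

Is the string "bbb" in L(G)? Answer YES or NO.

CNF form of G:
  S -> T0 A | T0 B | T0 C | T1 T1
  A -> T0 T0
  B -> T0 T0 | T1 X2 | b
  C -> T1 T0 | a
  T0 -> b
  T1 -> a
  X2 -> B T0

CYK table (by increasing span):
  cell(0,0) b: {B,T0}  orig:{B}
  cell(1,1) b: {B,T0}  orig:{B}
  cell(2,2) b: {B,T0}  orig:{B}
  cell(0,1) bb: {A,B,S,X2}  orig:{A,B,S}
  cell(1,2) bb: {A,B,S,X2}  orig:{A,B,S}
  cell(0,2) bbb: {S,X2}  orig:{S}

S ∈ T[0,2] ⇒ YES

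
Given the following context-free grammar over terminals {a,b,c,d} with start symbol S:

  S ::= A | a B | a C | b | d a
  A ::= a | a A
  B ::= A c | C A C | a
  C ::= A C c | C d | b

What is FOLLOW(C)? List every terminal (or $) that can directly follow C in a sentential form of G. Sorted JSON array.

FIRST sets, iterate to fixpoint:
[1]
  A via A→a: +{a}
  B via B→A c: +{a}
  C via C→A C c: +{a}
  C via C→b: +{b}
  S via S→A: +{a}
  S via S→b: +{b}
  S via S→d a: +{d}
  FIRST[S]={a,b,d}  FIRST[A]={a}  FIRST[B]={a}  FIRST[C]={a,b}
[2]
  B via B→C A C: +{b}
  FIRST[S]={a,b,d}  FIRST[A]={a}  FIRST[B]={a,b}  FIRST[C]={a,b}
[3] (stable)
  FIRST[S]={a,b,d}  FIRST[A]={a}  FIRST[B]={a,b}  FIRST[C]={a,b}

Compute FOLLOW by fixpoint:
FOLLOW(S) := {$}
iter 1:
  B→A c: FOLLOW(A) ⊇ FIRST(c) = {c}; new: +{c}
  B→C A C: FOLLOW(C) ⊇ FIRST(A) = {a}; new: +{a}
  B→C A C: FOLLOW(A) ⊇ FIRST(C) = {a,b}; new: +{a,b}
  C→A C c: FOLLOW(C) ⊇ FIRST(c) = {c}; new: +{c}
  C→C d: FOLLOW(C) ⊇ FIRST(d) = {d}; new: +{d}
  S→A: FOLLOW(A) ⊇ FOLLOW(S) ⊇ {$}; new: +{$}
  S→a B: FOLLOW(B) ⊇ FOLLOW(S) ⊇ {$}; new: +{$}
  S→a C: FOLLOW(C) ⊇ FOLLOW(S) ⊇ {$}; new: +{$}
  S: {$}  A: {$,a,b,c}  B: {$}  C: {$,a,c,d}
iter 2: — fixpoint
  S: {$}  A: {$,a,b,c}  B: {$}  C: {$,a,c,d}

FOLLOW(C) = ["$", "a", "c", "d"]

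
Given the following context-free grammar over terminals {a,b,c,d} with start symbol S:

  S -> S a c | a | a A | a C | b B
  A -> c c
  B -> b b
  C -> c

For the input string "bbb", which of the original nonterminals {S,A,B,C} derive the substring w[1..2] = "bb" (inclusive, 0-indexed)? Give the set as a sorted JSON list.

Convert to CNF:
  S -> S X3 | T1 B | T2 A | T2 C | a
  A -> T0 T0
  B -> T1 T1
  C -> c
  T0 -> c
  T1 -> b
  T2 -> a
  X3 -> T2 T0

CYK table (by increasing span) (cells [i..j] with 1 ≤ i ≤ j ≤ 2 only):
  T[1,1] 'b' = {T1}  orig:{}
  T[2,2] 'b' = {T1}  orig:{}
  T[1,2] 'bb' = {B}

Original NTs in T[1,2] deriving "bb": ["B"]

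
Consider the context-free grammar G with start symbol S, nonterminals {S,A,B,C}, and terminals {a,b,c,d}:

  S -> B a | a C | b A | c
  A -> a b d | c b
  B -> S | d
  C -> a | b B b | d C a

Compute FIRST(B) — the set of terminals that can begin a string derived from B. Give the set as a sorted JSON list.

FIRST iteration:
iter 1:
  A via A→a b d: +{a}
  A via A→c b: +{c}
  B via B→d: +{d}
  C via C→a: +{a}
  C via C→b B b: +{b}
  C via C→d C a: +{d}
  S via S→B a: +{d}
  S via S→a C: +{a}
  S via S→b A: +{b}
  S via S→c: +{c}
  FIRST[S]={a,b,c,d}  FIRST[A]={a,c}  FIRST[B]={d}  FIRST[C]={a,b,d}
iter 2:
  B via B→S: +{a,b,c}
  FIRST[S]={a,b,c,d}  FIRST[A]={a,c}  FIRST[B]={a,b,c,d}  FIRST[C]={a,b,d}
iter 3: (no change)
  FIRST[S]={a,b,c,d}  FIRST[A]={a,c}  FIRST[B]={a,b,c,d}  FIRST[C]={a,b,d}

FIRST(B) = ["a", "b", "c", "d"]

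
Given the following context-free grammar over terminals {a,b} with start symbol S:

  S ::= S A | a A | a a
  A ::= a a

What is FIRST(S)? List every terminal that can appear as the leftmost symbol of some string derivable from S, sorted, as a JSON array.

Compute FIRST by fixpoint:
[1]
  A via A→a a: +{a}
  S via S→a A: +{a}
  S: {a}  A: {a}
[2] done
  S: {a}  A: {a}

FIRST(S) = ["a"]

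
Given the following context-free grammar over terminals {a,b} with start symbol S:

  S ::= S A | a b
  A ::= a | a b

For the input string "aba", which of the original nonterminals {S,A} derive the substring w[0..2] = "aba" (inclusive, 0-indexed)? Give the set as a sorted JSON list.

CNF form of G:
  S -> S A | T0 T1
  A -> T0 T1 | a
  T0 -> a
  T1 -> b

CYK fill, restricted to cells inside w[0..2]:
  cell(0,0) a: {A,T0}  orig:{A}
  cell(1,1) b: {T1}  orig:{}
  cell(2,2) a: {A,T0}  orig:{A}
  cell(0,1) ab: {A,S}
  cell(1,2) ba: ∅
  cell(0,2) aba: {S}

Original NTs in T[0,2] deriving "aba": ["S"]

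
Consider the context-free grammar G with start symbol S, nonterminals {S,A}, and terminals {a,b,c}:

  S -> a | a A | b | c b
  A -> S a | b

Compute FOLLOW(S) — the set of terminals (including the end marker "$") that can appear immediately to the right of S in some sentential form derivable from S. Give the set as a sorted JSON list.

FIRST sets, iterate to fixpoint:
[1]
  A via A→b: +{b}
  S via S→a: +{a}
  S via S→b: +{b}
  S via S→c b: +{c}
  FIRST(S)={a,b,c}  FIRST(A)={b}
[2]
  A via A→S a: +{a,c}
  FIRST(S)={a,b,c}  FIRST(A)={a,b,c}
[3] (stable)
  FIRST(S)={a,b,c}  FIRST(A)={a,b,c}

FOLLOW iteration:
seed FOLLOW(S) with $
round 1:
  A→S a: FOLLOW(S) ⊇ FIRST(a) = {a}; new: +{a}
  S→a A: FOLLOW(A) ⊇ FOLLOW(S) ⊇ {$,a}; new: +{$,a}
  S: {$,a}  A: {$,a}
round 2: (stable)
  S: {$,a}  A: {$,a}

FOLLOW(S) = ["$", "a"]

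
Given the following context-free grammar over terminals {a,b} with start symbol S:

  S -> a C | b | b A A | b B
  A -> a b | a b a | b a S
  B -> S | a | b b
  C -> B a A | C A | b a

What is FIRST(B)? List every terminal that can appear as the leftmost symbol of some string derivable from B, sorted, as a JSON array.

Compute FIRST by fixpoint:
iter 1:
  A via A→a b: +{a}
  A via A→b a S: +{b}
  B via B→a: +{a}
  B via B→b b: +{b}
  C via C→B a A: +{a,b}
  S via S→a C: +{a}
  S via S→b: +{b}
  FIRST(S)={a,b}  FIRST(A)={a,b}  FIRST(B)={a,b}  FIRST(C)={a,b}
iter 2: done
  FIRST(S)={a,b}  FIRST(A)={a,b}  FIRST(B)={a,b}  FIRST(C)={a,b}

FIRST(B) = ["a", "b"]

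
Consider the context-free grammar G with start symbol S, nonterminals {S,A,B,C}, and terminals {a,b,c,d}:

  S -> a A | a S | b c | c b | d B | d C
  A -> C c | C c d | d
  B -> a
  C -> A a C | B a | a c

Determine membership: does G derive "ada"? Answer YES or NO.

CNF form of G:
  S -> T0 T3 | T1 B | T1 C | T2 A | T2 S | T3 T0
  A -> C T0 | C X4 | d
  B -> a
  C -> A X5 | B T2 | T2 T0
  T0 -> c
  T1 -> d
  T2 -> a
  T3 -> b
  X4 -> T0 T1
  X5 -> T2 C

Fill CYK table bottom-up:
  [0..0]={B,T2}  "a"  orig:{B}
  [1..1]={A,T1}  "d"  orig:{A}
  [2..2]={B,T2}  "a"  orig:{B}
  [0..1]={S}  "ad"
  [1..2]={S}  "da"
  [0..2]={S}  "ada"

S ∈ T[0,2] ⇒ YES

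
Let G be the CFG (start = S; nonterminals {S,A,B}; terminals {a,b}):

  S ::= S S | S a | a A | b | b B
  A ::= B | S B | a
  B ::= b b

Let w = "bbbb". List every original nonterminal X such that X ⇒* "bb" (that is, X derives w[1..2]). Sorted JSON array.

Convert to CNF:
  S -> S S | S T1 | T0 B | T1 A | b
  A -> S B | T0 T0 | a
  B -> T0 T0
  T0 -> b
  T1 -> a

CYK fill (cells [i..j] with 1 ≤ i ≤ j ≤ 2 only):
  [1..1]={S,T0}  "b"  orig:{S}
  [2..2]={S,T0}  "b"  orig:{S}
  [1..2]={A,B,S}  "bb"

Original NTs in T[1,2] deriving "bb": ["A", "B", "S"]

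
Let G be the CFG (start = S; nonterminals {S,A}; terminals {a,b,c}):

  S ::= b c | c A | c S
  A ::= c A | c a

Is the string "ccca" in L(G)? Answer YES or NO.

CNF form of G:
  S -> T0 A | T0 S | T2 T0
  A -> T0 A | T0 T1
  T0 -> c
  T1 -> a
  T2 -> b

Fill CYK table bottom-up:
  [0..0]={T0}  "c"  orig:{}
  [1..1]={T0}  "c"  orig:{}
  [2..2]={T0}  "c"  orig:{}
  [3..3]={T1}  "a"  orig:{}
  [0..1]=∅  "cc"
  [1..2]=∅  "cc"
  [2..3]={A}  "ca"
  [0..2]=∅  "ccc"
  [1..3]={A,S}  "cca"
  [0..3]={A,S}  "ccca"

S ∈ T[0,3] ⇒ YES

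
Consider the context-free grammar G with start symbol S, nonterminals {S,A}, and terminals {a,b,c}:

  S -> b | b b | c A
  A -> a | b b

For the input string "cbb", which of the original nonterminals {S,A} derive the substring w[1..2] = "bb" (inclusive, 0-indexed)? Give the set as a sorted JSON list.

CNF form of G:
  S -> T0 T0 | T1 A | b
  A -> T0 T0 | a
  T0 -> b
  T1 -> c

CYK table (by increasing span) — only the sub-triangle for w[1..2]:
  [1..1]={S,T0}  "b"  orig:{S}
  [2..2]={S,T0}  "b"  orig:{S}
  [1..2]={A,S}  "bb"

Original NTs in T[1,2] deriving "bb": ["A", "S"]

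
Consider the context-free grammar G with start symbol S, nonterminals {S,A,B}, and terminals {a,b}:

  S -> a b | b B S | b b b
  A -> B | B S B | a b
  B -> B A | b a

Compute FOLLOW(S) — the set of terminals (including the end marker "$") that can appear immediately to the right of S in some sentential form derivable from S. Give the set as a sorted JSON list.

FIRST iteration:
round 1:
  A via A→a b: +{a}
  B via B→b a: +{b}
  S via S→a b: +{a}
  S via S→b B S: +{b}
  S: {a,b}  A: {a}  B: {b}
round 2:
  A via A→B: +{b}
  S: {a,b}  A: {a,b}  B: {b}
round 3: — fixpoint
  S: {a,b}  A: {a,b}  B: {b}

Compute FOLLOW by fixpoint:
initialize: $ ∈ FOLLOW(S)
round 1:
  A→B S B: FOLLOW(B) ⊇ FIRST(S) = {a,b}; new: +{a,b}
  A→B S B: FOLLOW(S) ⊇ FIRST(B) = {b}; new: +{b}
  B→B A: FOLLOW(A) ⊇ FOLLOW(B) ⊇ {a,b}; new: +{a,b}
  FOLLOW[S]={$,b}  FOLLOW[A]={a,b}  FOLLOW[B]={a,b}
round 2: (no change)
  FOLLOW[S]={$,b}  FOLLOW[A]={a,b}  FOLLOW[B]={a,b}

FOLLOW(S) = ["$", "b"]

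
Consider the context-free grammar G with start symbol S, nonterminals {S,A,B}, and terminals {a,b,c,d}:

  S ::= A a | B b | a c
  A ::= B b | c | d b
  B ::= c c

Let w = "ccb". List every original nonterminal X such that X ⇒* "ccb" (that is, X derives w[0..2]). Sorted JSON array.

CNF form of G:
  S -> A T3 | B T0 | T3 T2
  A -> B T0 | T1 T0 | c
  B -> T2 T2
  T0 -> b
  T1 -> d
  T2 -> c
  T3 -> a

Fill CYK table bottom-up (cells [i..j] with 0 ≤ i ≤ j ≤ 2 only):
  [0..0]={A,T2}  "c"  orig:{A}
  [1..1]={A,T2}  "c"  orig:{A}
  [2..2]={T0}  "b"  orig:{}
  [0..1]={B}  "cc"
  [1..2]=∅  "cb"
  [0..2]={A,S}  "ccb"

Original NTs in T[0,2] deriving "ccb": ["A", "S"]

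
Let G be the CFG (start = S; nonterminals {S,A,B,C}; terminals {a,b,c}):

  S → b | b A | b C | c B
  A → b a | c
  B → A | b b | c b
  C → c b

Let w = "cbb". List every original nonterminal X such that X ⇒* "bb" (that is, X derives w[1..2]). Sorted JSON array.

CNF form of G:
  S -> T0 A | T0 C | T2 B | b
  A -> T0 T1 | c
  B -> T0 T0 | T0 T1 | T2 T0 | c
  C -> T2 T0
  T0 -> b
  T1 -> a
  T2 -> c

CYK fill — only the sub-triangle for w[1..2]:
  cell(1,1) b: {S,T0}  orig:{S}
  cell(2,2) b: {S,T0}  orig:{S}
  cell(1,2) bb: {B}

Original NTs in T[1,2] deriving "bb": ["B"]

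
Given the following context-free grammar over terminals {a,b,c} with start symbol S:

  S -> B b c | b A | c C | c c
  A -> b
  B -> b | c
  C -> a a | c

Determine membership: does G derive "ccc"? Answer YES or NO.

Convert to CNF:
  S -> B X3 | T1 A | T2 C | T2 T2
  A -> b
  B -> b | c
  C -> T0 T0 | c
  T0 -> a
  T1 -> b
  T2 -> c
  X3 -> T1 T2

CYK table (by increasing span):
  [0..0]={B,C,T2}  "c"  orig:{B,C}
  [1..1]={B,C,T2}  "c"  orig:{B,C}
  [2..2]={B,C,T2}  "c"  orig:{B,C}
  [0..1]={S}  "cc"
  [1..2]={S}  "cc"
  [0..2]=∅  "ccc"

S ∉ T[0,2] ⇒ NO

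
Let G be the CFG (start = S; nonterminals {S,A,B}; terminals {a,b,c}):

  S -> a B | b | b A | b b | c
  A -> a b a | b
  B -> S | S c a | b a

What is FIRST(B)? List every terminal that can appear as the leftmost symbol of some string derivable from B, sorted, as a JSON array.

Compute FIRST by fixpoint:
round 1:
  A via A→a b a: +{a}
  A via A→b: +{b}
  B via B→b a: +{b}
  S via S→a B: +{a}
  S via S→b: +{b}
  S via S→c: +{c}
  S: {a,b,c}  A: {a,b}  B: {b}
round 2:
  B via B→S: +{a,c}
  S: {a,b,c}  A: {a,b}  B: {a,b,c}
round 3: (no change)
  S: {a,b,c}  A: {a,b}  B: {a,b,c}

FIRST(B) = ["a", "b", "c"]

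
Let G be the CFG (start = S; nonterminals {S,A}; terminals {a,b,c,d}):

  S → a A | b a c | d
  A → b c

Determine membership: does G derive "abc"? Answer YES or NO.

Convert to CNF:
  S -> T0 X3 | T2 A | d
  A -> T0 T1
  T0 -> b
  T1 -> c
  T2 -> a
  X3 -> T2 T1

CYK fill:
  T[0,0] 'a' = {T2}  orig:{}
  T[1,1] 'b' = {T0}  orig:{}
  T[2,2] 'c' = {T1}  orig:{}
  T[0,1] 'ab' = ∅
  T[1,2] 'bc' = {A}
  T[0,2] 'abc' = {S}

S ∈ T[0,2] ⇒ YES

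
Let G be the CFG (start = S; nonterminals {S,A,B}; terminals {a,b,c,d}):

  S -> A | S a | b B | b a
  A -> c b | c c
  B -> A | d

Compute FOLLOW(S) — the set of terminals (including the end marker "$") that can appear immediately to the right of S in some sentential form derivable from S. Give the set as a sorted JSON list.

FIRST iteration:
[1]
  A via A→c b: +{c}
  B via B→A: +{c}
  B via B→d: +{d}
  S via S→A: +{c}
  S via S→b B: +{b}
  FIRST[S]={b,c}  FIRST[A]={c}  FIRST[B]={c,d}
[2] (no change)
  FIRST[S]={b,c}  FIRST[A]={c}  FIRST[B]={c,d}

Compute FOLLOW by fixpoint:
FOLLOW(S) := {$}
iter 1:
  S→A: FOLLOW(A) ⊇ FOLLOW(S) ⊇ {$}; new: +{$}
  S→S a: FOLLOW(S) ⊇ FIRST(a) = {a}; new: +{a}
  S→b B: FOLLOW(B) ⊇ FOLLOW(S) ⊇ {$,a}; new: +{$,a}
  S: {$,a}  A: {$}  B: {$,a}
iter 2:
  B→A: FOLLOW(A) ⊇ FOLLOW(B) ⊇ {$,a}; new: +{a}
  S: {$,a}  A: {$,a}  B: {$,a}
iter 3: (stable)
  S: {$,a}  A: {$,a}  B: {$,a}

FOLLOW(S) = ["$", "a"]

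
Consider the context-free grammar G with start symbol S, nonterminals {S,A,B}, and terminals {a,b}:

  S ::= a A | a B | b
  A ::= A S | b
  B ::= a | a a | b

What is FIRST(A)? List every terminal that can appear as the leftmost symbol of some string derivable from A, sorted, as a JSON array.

FIRST sets, iterate to fixpoint:
pass 1:
  A via A→b: +{b}
  B via B→a: +{a}
  B via B→b: +{b}
  S via S→a A: +{a}
  S via S→b: +{b}
  FIRST(S)={a,b}  FIRST(A)={b}  FIRST(B)={a,b}
pass 2: (no change)
  FIRST(S)={a,b}  FIRST(A)={b}  FIRST(B)={a,b}

FIRST(A) = ["b"]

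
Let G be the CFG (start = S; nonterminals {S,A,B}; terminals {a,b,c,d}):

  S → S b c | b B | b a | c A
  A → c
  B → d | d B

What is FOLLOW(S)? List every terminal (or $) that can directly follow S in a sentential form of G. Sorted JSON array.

Compute FIRST by fixpoint:
pass 1:
  A via A→c: +{c}
  B via B→d: +{d}
  S via S→b B: +{b}
  S via S→c A: +{c}
  S: {b,c}  A: {c}  B: {d}
pass 2: (no change)
  S: {b,c}  A: {c}  B: {d}

FOLLOW iteration:
seed FOLLOW(S) with $
iter 1:
  S→S b c: FOLLOW(S) ⊇ FIRST(b) = {b}; new: +{b}
  S→b B: FOLLOW(B) ⊇ FOLLOW(S) ⊇ {$,b}; new: +{$,b}
  S→c A: FOLLOW(A) ⊇ FOLLOW(S) ⊇ {$,b}; new: +{$,b}
  FOLLOW[S]={$,b}  FOLLOW[A]={$,b}  FOLLOW[B]={$,b}
iter 2: done
  FOLLOW[S]={$,b}  FOLLOW[A]={$,b}  FOLLOW[B]={$,b}

FOLLOW(S) = ["$", "b"]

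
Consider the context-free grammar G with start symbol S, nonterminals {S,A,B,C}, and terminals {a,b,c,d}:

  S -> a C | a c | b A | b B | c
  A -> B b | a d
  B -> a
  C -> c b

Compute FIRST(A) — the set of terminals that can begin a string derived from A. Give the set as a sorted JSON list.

FIRST iteration:
pass 1:
  A via A→a d: +{a}
  B via B→a: +{a}
  C via C→c b: +{c}
  S via S→a C: +{a}
  S via S→b A: +{b}
  S via S→c: +{c}
  S: {a,b,c}  A: {a}  B: {a}  C: {c}
pass 2: done
  S: {a,b,c}  A: {a}  B: {a}  C: {c}

FIRST(A) = ["a"]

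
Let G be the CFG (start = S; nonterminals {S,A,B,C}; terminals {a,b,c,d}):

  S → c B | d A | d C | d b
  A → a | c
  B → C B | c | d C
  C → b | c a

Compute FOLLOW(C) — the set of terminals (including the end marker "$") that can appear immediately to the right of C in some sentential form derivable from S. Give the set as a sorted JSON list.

FIRST sets, iterate to fixpoint:
round 1:
  A via A→a: +{a}
  A via A→c: +{c}
  B via B→c: +{c}
  B via B→d C: +{d}
  C via C→b: +{b}
  C via C→c a: +{c}
  S via S→c B: +{c}
  S via S→d A: +{d}
  FIRST(S)={c,d}  FIRST(A)={a,c}  FIRST(B)={c,d}  FIRST(C)={b,c}
round 2:
  B via B→C B: +{b}
  FIRST(S)={c,d}  FIRST(A)={a,c}  FIRST(B)={b,c,d}  FIRST(C)={b,c}
round 3: done
  FIRST(S)={c,d}  FIRST(A)={a,c}  FIRST(B)={b,c,d}  FIRST(C)={b,c}

FOLLOW sets:
FOLLOW(S) := {$}
iter 1:
  B→C B: FOLLOW(C) ⊇ FIRST(B) = {b,c,d}; new: +{b,c,d}
  S→c B: FOLLOW(B) ⊇ FOLLOW(S) ⊇ {$}; new: +{$}
  S→d A: FOLLOW(A) ⊇ FOLLOW(S) ⊇ {$}; new: +{$}
  S→d C: FOLLOW(C) ⊇ FOLLOW(S) ⊇ {$}; new: +{$}
  FOLLOW[S]={$}  FOLLOW[A]={$}  FOLLOW[B]={$}  FOLLOW[C]={$,b,c,d}
iter 2: — fixpoint
  FOLLOW[S]={$}  FOLLOW[A]={$}  FOLLOW[B]={$}  FOLLOW[C]={$,b,c,d}

FOLLOW(C) = ["$", "b", "c", "d"]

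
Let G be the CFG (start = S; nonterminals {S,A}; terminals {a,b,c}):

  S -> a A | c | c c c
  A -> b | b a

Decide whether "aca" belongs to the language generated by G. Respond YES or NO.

CNF form of G:
  S -> T1 A | T2 X3 | c
  A -> T0 T1 | b
  T0 -> b
  T1 -> a
  T2 -> c
  X3 -> T2 T2

CYK table (by increasing span):
  T[0,0] 'a' = {T1}  orig:{}
  T[1,1] 'c' = {S,T2}  orig:{S}
  T[2,2] 'a' = {T1}  orig:{}
  T[0,1] 'ac' = ∅
  T[1,2] 'ca' = ∅
  T[0,2] 'aca' = ∅

S ∉ T[0,2] ⇒ NO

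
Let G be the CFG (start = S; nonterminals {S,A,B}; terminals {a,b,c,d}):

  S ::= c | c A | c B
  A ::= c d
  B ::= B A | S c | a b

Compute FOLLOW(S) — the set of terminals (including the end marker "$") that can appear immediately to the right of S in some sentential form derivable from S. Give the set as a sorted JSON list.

FIRST iteration:
iter 1:
  A via A→c d: +{c}
  B via B→a b: +{a}
  S via S→c: +{c}
  S: {c}  A: {c}  B: {a}
iter 2:
  B via B→S c: +{c}
  S: {c}  A: {c}  B: {a,c}
iter 3: done
  S: {c}  A: {c}  B: {a,c}

Compute FOLLOW by fixpoint:
FOLLOW(S) := {$}
pass 1:
  B→B A: FOLLOW(B) ⊇ FIRST(A) = {c}; new: +{c}
  B→B A: FOLLOW(A) ⊇ FOLLOW(B) ⊇ {c}; new: +{c}
  B→S c: FOLLOW(S) ⊇ FIRST(c) = {c}; new: +{c}
  S→c A: FOLLOW(A) ⊇ FOLLOW(S) ⊇ {$,c}; new: +{$}
  S→c B: FOLLOW(B) ⊇ FOLLOW(S) ⊇ {$,c}; new: +{$}
  S: {$,c}  A: {$,c}  B: {$,c}
pass 2: (no change)
  S: {$,c}  A: {$,c}  B: {$,c}

FOLLOW(S) = ["$", "c"]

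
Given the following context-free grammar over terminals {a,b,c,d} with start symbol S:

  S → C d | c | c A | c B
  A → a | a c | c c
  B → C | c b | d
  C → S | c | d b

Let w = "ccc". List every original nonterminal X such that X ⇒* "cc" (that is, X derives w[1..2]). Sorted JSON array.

Convert to CNF:
  S -> C T2 | T1 A | T1 B | c
  A -> T0 T1 | T1 T1 | a
  B -> C T2 | T1 A | T1 B | T1 T3 | T2 T3 | c | d
  C -> C T2 | T1 A | T1 B | T2 T3 | c
  T0 -> a
  T1 -> c
  T2 -> d
  T3 -> b

Fill CYK table bottom-up (cells [i..j] with 1 ≤ i ≤ j ≤ 2 only):
  T[1,1] 'c' = {B,C,S,T1}  orig:{B,C,S}
  T[2,2] 'c' = {B,C,S,T1}  orig:{B,C,S}
  T[1,2] 'cc' = {A,B,C,S}

Original NTs in T[1,2] deriving "cc": ["A", "B", "C", "S"]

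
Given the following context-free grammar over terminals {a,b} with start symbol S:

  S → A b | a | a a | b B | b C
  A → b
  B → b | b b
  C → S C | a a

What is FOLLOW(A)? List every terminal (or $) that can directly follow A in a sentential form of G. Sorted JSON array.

FIRST sets, iterate to fixpoint:
pass 1:
  A via A→b: +{b}
  B via B→b: +{b}
  C via C→a a: +{a}
  S via S→A b: +{b}
  S via S→a: +{a}
  S: {a,b}  A: {b}  B: {b}  C: {a}
pass 2:
  C via C→S C: +{b}
  S: {a,b}  A: {b}  B: {b}  C: {a,b}
pass 3: — fixpoint
  S: {a,b}  A: {b}  B: {b}  C: {a,b}

Compute FOLLOW by fixpoint:
initialize: $ ∈ FOLLOW(S)
[1]
  C→S C: FOLLOW(S) ⊇ FIRST(C) = {a,b}; new: +{a,b}
  S→A b: FOLLOW(A) ⊇ FIRST(b) = {b}; new: +{b}
  S→b B: FOLLOW(B) ⊇ FOLLOW(S) ⊇ {$,a,b}; new: +{$,a,b}
  S→b C: FOLLOW(C) ⊇ FOLLOW(S) ⊇ {$,a,b}; new: +{$,a,b}
  S: {$,a,b}  A: {b}  B: {$,a,b}  C: {$,a,b}
[2] — fixpoint
  S: {$,a,b}  A: {b}  B: {$,a,b}  C: {$,a,b}

FOLLOW(A) = ["b"]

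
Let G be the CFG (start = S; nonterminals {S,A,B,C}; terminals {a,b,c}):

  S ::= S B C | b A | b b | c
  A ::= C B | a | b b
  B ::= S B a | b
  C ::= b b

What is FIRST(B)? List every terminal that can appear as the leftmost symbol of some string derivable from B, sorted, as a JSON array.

Compute FIRST by fixpoint:
[1]
  A via A→a: +{a}
  A via A→b b: +{b}
  B via B→b: +{b}
  C via C→b b: +{b}
  S via S→b A: +{b}
  S via S→c: +{c}
  FIRST(S)={b,c}  FIRST(A)={a,b}  FIRST(B)={b}  FIRST(C)={b}
[2]
  B via B→S B a: +{c}
  FIRST(S)={b,c}  FIRST(A)={a,b}  FIRST(B)={b,c}  FIRST(C)={b}
[3] done
  FIRST(S)={b,c}  FIRST(A)={a,b}  FIRST(B)={b,c}  FIRST(C)={b}

FIRST(B) = ["b", "c"]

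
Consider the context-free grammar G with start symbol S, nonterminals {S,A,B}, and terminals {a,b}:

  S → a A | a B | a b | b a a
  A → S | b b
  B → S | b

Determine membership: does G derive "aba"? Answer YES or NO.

Convert to CNF:
  S -> T0 A | T0 B | T0 T1 | T1 X4
  A -> T0 A | T0 B | T0 T1 | T1 T1 | T1 X2
  B -> T0 A | T0 B | T0 T1 | T1 X3 | b
  T0 -> a
  T1 -> b
  X2 -> T0 T0
  X3 -> T0 T0
  X4 -> T0 T0

CYK table (by increasing span):
  [0..0]={T0}  "a"  orig:{}
  [1..1]={B,T1}  "b"  orig:{B}
  [2..2]={T0}  "a"  orig:{}
  [0..1]={A,B,S}  "ab"
  [1..2]=∅  "ba"
  [0..2]=∅  "aba"

S ∉ T[0,2] ⇒ NO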